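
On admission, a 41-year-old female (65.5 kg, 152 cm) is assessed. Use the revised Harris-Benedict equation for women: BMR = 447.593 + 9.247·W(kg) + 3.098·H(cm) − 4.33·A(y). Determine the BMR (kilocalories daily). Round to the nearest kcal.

1347 kilocalories daily

Harris-Benedict: BMR = 447.593 + 9.247(65.5) + 3.098(152) − 4.33(41) = 1346.6375 kcal/day.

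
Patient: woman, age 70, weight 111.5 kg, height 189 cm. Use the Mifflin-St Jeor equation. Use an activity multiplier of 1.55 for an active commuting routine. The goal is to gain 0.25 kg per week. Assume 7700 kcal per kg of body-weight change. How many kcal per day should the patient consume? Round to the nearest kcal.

3042 kcal per day

Mifflin-St Jeor (female): BMR = 10(111.5) + 6.25(189) − 5(70) − 161 = 1115 + 1181.25 − 350 − 161 = 1785.25 kcal/day.
TEE = 1785.25 × 1.55 = 2767.1375 kcal/day.
Required daily surplus = 0.25 × 7700 ÷ 7 = 275 kcal/day.
Target intake = 2767.1375 + 275 = 3042.1375 kcal/day.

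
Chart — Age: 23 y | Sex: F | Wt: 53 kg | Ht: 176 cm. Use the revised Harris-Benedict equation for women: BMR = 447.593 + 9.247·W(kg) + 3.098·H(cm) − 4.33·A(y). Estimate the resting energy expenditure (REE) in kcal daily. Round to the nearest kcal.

Harris-Benedict: BMR = 447.593 + 9.247(53) + 3.098(176) − 4.33(23) = 1383.342 kcal/day.

1383 kcal daily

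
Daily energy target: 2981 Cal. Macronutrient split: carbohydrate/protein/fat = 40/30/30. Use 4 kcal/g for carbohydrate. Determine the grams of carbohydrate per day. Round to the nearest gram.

Carbohydrate energy = 40% × 2981 = 1192.4 kcal.
At 4 kcal/g: 1192.4 ÷ 4 = 298.1 g.

298 g/day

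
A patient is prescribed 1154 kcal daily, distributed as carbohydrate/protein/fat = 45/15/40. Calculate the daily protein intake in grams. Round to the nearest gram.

43 g/day

Protein energy = 15% × 1154 = 173.1 kcal.
At 4 kcal/g: 173.1 ÷ 4 = 43.275 g.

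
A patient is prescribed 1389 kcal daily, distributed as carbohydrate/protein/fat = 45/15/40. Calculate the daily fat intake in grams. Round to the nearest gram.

Fat energy = 40% × 1389 = 555.6 kcal.
At 9 kcal/g: 555.6 ÷ 9 = 61.7333 g.

62 g/day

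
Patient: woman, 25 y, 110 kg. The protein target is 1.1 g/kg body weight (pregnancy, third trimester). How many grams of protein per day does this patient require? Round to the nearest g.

121 g/day

Protein = 1.1 g/kg × 110 kg = 121 g/day.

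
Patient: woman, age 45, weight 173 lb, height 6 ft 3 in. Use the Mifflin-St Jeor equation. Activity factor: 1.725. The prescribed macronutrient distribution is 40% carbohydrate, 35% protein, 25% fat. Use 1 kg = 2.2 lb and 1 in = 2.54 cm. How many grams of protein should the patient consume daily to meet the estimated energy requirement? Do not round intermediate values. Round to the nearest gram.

Convert to metric: weight = 173 ÷ 2.2 = 78.6364 kg; height = (6×12 + 3) × 2.54 = 75 × 2.54 = 190.5 cm.
Mifflin-St Jeor (female): BMR = 10(78.6364) + 6.25(190.5) − 5(45) − 161 = 786.3636 + 1190.625 − 225 − 161 = 1590.9886 kcal/day.
TEE = 1590.9886 × 1.725 = 2744.4554 kcal/day.
Protein energy = 35% × 2744.4554 = 960.5594 kcal.
Protein = 960.5594 ÷ 4 kcal/g = 240.1398 g.

240 g/day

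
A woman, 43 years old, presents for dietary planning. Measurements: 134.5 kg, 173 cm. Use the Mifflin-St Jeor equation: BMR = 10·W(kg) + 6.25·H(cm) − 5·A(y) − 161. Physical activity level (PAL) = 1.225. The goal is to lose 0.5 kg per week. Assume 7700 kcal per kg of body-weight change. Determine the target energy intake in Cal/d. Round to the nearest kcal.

Mifflin-St Jeor (female): BMR = 10(134.5) + 6.25(173) − 5(43) − 161 = 1345 + 1081.25 − 215 − 161 = 2050.25 kcal/day.
TEE = 2050.25 × 1.225 = 2511.5563 kcal/day.
Required daily deficit = 0.5 × 7700 ÷ 7 = 550 kcal/day.
Target intake = 2511.5563 − 550 = 1961.5563 kcal/day.

1962 Cal/d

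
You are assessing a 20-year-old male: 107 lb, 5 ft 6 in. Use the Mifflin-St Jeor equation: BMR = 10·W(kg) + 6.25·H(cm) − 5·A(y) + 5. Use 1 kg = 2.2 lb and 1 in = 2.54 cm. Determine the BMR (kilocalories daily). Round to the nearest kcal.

1439 kilocalories daily

Convert to metric: weight = 107 ÷ 2.2 = 48.6364 kg; height = (5×12 + 6) × 2.54 = 66 × 2.54 = 167.64 cm.
Mifflin-St Jeor (male): BMR = 10(48.6364) + 6.25(167.64) − 5(20) + 5 = 486.3636 + 1047.75 − 100 + 5 = 1439.1136 kcal/day.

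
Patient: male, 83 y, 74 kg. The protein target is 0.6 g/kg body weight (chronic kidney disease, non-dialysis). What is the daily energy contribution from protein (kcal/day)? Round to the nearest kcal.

Protein = 0.6 g/kg × 74 kg = 44.4 g/day.
Protein energy = 44.4 g × 4 kcal/g = 177.6 kcal/day.

178 kcal/day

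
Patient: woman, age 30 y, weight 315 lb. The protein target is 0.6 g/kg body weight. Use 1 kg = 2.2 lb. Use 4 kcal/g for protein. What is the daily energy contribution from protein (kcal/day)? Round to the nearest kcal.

Weight in kg = 315 ÷ 2.2 = 143.1818 kg.
Protein = 0.6 g/kg × 143.1818 kg = 85.9091 g/day.
Protein energy = 85.9091 g × 4 kcal/g = 343.6364 kcal/day.

344 kcal/day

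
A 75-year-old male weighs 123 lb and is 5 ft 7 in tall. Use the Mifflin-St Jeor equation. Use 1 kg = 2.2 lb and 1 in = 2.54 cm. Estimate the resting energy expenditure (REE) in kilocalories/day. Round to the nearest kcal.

Convert to metric: weight = 123 ÷ 2.2 = 55.9091 kg; height = (5×12 + 7) × 2.54 = 67 × 2.54 = 170.18 cm.
Mifflin-St Jeor (male): BMR = 10(55.9091) + 6.25(170.18) − 5(75) + 5 = 559.0909 + 1063.625 − 375 + 5 = 1252.7159 kcal/day.

1253 kilocalories/day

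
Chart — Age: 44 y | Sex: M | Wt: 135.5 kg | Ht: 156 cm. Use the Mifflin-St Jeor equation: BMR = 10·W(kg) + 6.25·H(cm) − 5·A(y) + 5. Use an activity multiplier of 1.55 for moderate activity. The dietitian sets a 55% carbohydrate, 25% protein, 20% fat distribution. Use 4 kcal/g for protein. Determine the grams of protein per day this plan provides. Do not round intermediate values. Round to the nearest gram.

205 g/day

Mifflin-St Jeor (male): BMR = 10(135.5) + 6.25(156) − 5(44) + 5 = 1355 + 975 − 220 + 5 = 2115 kcal/day.
TEE = 2115 × 1.55 = 3278.25 kcal/day.
Protein energy = 25% × 3278.25 = 819.5625 kcal.
Protein = 819.5625 ÷ 4 kcal/g = 204.8906 g.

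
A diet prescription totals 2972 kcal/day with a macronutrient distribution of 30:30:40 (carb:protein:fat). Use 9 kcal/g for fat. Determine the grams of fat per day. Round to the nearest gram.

132 g/day

Fat energy = 40% × 2972 = 1188.8 kcal.
At 9 kcal/g: 1188.8 ÷ 9 = 132.0889 g.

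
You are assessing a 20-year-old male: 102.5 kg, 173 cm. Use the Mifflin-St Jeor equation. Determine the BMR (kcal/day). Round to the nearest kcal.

2011 kcal/day

Mifflin-St Jeor (male): BMR = 10(102.5) + 6.25(173) − 5(20) + 5 = 1025 + 1081.25 − 100 + 5 = 2011.25 kcal/day.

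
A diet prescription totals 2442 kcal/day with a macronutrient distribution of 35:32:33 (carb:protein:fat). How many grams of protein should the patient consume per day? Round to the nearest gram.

195 g/day

Protein energy = 32% × 2442 = 781.44 kcal.
At 4 kcal/g: 781.44 ÷ 4 = 195.36 g.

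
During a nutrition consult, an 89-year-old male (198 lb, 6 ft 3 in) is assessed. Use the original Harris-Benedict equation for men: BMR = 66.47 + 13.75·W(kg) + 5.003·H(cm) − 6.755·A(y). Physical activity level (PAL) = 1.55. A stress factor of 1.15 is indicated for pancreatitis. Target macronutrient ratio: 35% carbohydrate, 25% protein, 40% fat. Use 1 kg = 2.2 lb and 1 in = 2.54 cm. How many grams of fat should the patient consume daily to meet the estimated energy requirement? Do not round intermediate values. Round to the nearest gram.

Convert to metric: weight = 198 ÷ 2.2 = 90 kg; height = (6×12 + 3) × 2.54 = 75 × 2.54 = 190.5 cm.
Harris-Benedict: BMR = 66.47 + 13.75(90) + 5.003(190.5) − 6.755(89) = 1655.8465 kcal/day.
TEE = 1655.8465 × 1.55 = 2566.5621 kcal/day.
With stress factor 1.15: 2566.5621 × 1.15 = 2951.5464 kcal/day.
Fat energy = 40% × 2951.5464 = 1180.6186 kcal.
Fat = 1180.6186 ÷ 9 kcal/g = 131.1798 g.

131 g/day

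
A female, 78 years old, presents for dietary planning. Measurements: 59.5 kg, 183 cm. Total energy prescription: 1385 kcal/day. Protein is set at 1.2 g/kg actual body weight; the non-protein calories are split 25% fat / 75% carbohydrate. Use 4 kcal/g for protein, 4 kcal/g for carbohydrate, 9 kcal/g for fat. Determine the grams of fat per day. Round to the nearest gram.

31 g/day

Protein = 1.2 × 59.5 = 71.4 g → 71.4 × 4 = 285.6 kcal.
Non-protein calories = 1385 − 285.6 = 1099.4 kcal.
Fat: 25% × 1099.4 = 274.85 kcal; carbohydrate: 824.55 kcal.
Fat: 274.85 kcal ÷ 9 kcal/g = 30.5389 g.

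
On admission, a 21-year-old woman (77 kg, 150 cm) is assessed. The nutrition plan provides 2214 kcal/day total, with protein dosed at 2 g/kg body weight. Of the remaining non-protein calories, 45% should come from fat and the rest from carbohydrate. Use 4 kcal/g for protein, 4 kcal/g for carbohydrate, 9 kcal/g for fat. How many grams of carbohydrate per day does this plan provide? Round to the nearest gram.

220 g/day

Protein = 2 × 77 = 154 g → 154 × 4 = 616 kcal.
Non-protein calories = 2214 − 616 = 1598 kcal.
Fat: 45% × 1598 = 719.1 kcal; carbohydrate: 878.9 kcal.
Carbohydrate: 878.9 kcal ÷ 4 kcal/g = 219.725 g.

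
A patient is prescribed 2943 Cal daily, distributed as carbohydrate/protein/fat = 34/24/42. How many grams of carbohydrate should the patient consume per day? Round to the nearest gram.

Carbohydrate energy = 34% × 2943 = 1000.62 kcal.
At 4 kcal/g: 1000.62 ÷ 4 = 250.155 g.

250 g/day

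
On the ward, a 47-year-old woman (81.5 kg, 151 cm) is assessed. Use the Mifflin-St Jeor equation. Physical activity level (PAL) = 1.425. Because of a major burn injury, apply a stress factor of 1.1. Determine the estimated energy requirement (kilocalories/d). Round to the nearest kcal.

Mifflin-St Jeor (female): BMR = 10(81.5) + 6.25(151) − 5(47) − 161 = 815 + 943.75 − 235 − 161 = 1362.75 kcal/day.
TEE = BMR × activity factor = 1362.75 × 1.425 = 1941.9188 kcal/day.
Apply stress factor: 1941.9188 × 1.1 = 2136.1106 kcal/day.

2136 kilocalories/d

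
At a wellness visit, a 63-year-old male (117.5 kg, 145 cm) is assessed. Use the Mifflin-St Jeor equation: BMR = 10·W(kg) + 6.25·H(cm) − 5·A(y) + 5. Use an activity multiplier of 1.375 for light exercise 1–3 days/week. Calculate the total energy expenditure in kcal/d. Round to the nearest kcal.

2435 kcal/d

Mifflin-St Jeor (male): BMR = 10(117.5) + 6.25(145) − 5(63) + 5 = 1175 + 906.25 − 315 + 5 = 1771.25 kcal/day.
TEE = BMR × activity factor = 1771.25 × 1.375 = 2435.4688 kcal/day.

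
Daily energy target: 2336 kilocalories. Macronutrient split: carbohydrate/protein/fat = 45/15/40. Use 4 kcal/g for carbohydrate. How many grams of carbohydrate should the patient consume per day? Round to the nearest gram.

263 g/day

Carbohydrate energy = 45% × 2336 = 1051.2 kcal.
At 4 kcal/g: 1051.2 ÷ 4 = 262.8 g.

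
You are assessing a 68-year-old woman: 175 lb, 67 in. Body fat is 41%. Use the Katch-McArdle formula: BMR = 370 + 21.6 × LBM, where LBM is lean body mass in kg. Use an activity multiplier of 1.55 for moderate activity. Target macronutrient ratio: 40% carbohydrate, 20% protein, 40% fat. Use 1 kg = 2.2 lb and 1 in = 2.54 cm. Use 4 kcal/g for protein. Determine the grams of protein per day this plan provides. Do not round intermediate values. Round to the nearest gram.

Convert to metric: weight = 175 ÷ 2.2 = 79.5455 kg; height = 67 × 2.54 = 170.18 cm.
LBM = 79.5455 × (1 − 0.41) = 46.9318 kg. Katch-McArdle: BMR = 370 + 21.6 × 46.9318 = 1383.7273 kcal/day.
TEE = 1383.7273 × 1.55 = 2144.7773 kcal/day.
Protein energy = 20% × 2144.7773 = 428.9555 kcal.
Protein = 428.9555 ÷ 4 kcal/g = 107.2389 g.

107 g/day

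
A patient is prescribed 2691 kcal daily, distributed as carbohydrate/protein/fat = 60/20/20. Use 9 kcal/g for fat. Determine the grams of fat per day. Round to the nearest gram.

60 g/day

Fat energy = 20% × 2691 = 538.2 kcal.
At 9 kcal/g: 538.2 ÷ 9 = 59.8 g.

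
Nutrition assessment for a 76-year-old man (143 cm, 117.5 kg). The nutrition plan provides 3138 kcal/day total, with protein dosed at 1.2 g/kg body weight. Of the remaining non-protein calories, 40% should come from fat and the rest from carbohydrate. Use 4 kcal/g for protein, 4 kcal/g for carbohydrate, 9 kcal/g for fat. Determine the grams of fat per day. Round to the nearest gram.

Protein = 1.2 × 117.5 = 141 g → 141 × 4 = 564 kcal.
Non-protein calories = 3138 − 564 = 2574 kcal.
Fat: 40% × 2574 = 1029.6 kcal; carbohydrate: 1544.4 kcal.
Fat: 1029.6 kcal ÷ 9 kcal/g = 114.4 g.

114 g/day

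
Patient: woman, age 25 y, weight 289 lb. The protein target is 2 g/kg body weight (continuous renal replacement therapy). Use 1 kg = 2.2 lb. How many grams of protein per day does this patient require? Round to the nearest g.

263 g/day

Weight in kg = 289 ÷ 2.2 = 131.3636 kg.
Protein = 2 g/kg × 131.3636 kg = 262.7273 g/day.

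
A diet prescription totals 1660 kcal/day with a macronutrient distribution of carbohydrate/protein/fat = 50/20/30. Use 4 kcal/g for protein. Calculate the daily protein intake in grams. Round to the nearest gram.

Protein energy = 20% × 1660 = 332 kcal.
At 4 kcal/g: 332 ÷ 4 = 83 g.

83 g/day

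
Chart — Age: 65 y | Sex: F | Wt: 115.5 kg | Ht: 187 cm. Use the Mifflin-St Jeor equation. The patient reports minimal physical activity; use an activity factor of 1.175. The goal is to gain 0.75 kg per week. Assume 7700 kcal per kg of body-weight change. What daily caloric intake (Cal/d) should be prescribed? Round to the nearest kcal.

Mifflin-St Jeor (female): BMR = 10(115.5) + 6.25(187) − 5(65) − 161 = 1155 + 1168.75 − 325 − 161 = 1837.75 kcal/day.
TEE = 1837.75 × 1.175 = 2159.3563 kcal/day.
Required daily surplus = 0.75 × 7700 ÷ 7 = 825 kcal/day.
Target intake = 2159.3563 + 825 = 2984.3563 kcal/day.

2984 Cal/d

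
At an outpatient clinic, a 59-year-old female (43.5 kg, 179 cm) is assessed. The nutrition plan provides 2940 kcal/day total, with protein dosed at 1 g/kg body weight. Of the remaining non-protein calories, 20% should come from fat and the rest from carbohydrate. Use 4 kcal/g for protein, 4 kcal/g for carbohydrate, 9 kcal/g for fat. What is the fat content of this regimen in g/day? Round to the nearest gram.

Protein = 1 × 43.5 = 43.5 g → 43.5 × 4 = 174 kcal.
Non-protein calories = 2940 − 174 = 2766 kcal.
Fat: 20% × 2766 = 553.2 kcal; carbohydrate: 2212.8 kcal.
Fat: 553.2 kcal ÷ 9 kcal/g = 61.4667 g.

61 g/day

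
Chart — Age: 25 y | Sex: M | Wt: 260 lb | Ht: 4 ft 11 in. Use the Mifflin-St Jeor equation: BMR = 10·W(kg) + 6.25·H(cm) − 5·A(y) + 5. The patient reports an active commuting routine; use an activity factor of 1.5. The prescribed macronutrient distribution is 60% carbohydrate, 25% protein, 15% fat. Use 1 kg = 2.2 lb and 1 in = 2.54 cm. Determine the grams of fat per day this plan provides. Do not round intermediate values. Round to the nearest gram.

50 g/day

Convert to metric: weight = 260 ÷ 2.2 = 118.1818 kg; height = (4×12 + 11) × 2.54 = 59 × 2.54 = 149.86 cm.
Mifflin-St Jeor (male): BMR = 10(118.1818) + 6.25(149.86) − 5(25) + 5 = 1181.8182 + 936.625 − 125 + 5 = 1998.4432 kcal/day.
TEE = 1998.4432 × 1.5 = 2997.6648 kcal/day.
Fat energy = 15% × 2997.6648 = 449.6497 kcal.
Fat = 449.6497 ÷ 9 kcal/g = 49.9611 g.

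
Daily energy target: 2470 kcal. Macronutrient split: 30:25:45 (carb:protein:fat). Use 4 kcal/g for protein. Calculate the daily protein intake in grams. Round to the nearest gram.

Protein energy = 25% × 2470 = 617.5 kcal.
At 4 kcal/g: 617.5 ÷ 4 = 154.375 g.

154 g/day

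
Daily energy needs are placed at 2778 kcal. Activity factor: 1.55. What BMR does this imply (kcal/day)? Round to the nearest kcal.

1792 kcal/day

BMR = TEE ÷ activity factor = 2778 ÷ 1.55 = 1792.2581 kcal/day.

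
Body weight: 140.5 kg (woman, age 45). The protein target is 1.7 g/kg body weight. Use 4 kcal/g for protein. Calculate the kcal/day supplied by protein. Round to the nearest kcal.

Protein = 1.7 g/kg × 140.5 kg = 238.85 g/day.
Protein energy = 238.85 g × 4 kcal/g = 955.4 kcal/day.

955 kcal/day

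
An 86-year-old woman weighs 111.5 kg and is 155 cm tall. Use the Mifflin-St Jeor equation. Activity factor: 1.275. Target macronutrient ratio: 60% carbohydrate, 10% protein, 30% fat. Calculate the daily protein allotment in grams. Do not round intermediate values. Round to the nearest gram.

Mifflin-St Jeor (female): BMR = 10(111.5) + 6.25(155) − 5(86) − 161 = 1115 + 968.75 − 430 − 161 = 1492.75 kcal/day.
TEE = 1492.75 × 1.275 = 1903.2563 kcal/day.
Protein energy = 10% × 1903.2563 = 190.3256 kcal.
Protein = 190.3256 ÷ 4 kcal/g = 47.5814 g.

48 g/day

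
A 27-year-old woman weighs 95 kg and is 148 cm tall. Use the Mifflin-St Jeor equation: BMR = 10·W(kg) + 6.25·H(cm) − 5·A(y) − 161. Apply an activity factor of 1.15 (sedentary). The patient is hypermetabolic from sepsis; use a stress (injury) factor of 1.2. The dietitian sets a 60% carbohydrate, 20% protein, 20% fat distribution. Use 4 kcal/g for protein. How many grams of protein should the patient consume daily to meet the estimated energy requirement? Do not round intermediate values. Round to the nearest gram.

Mifflin-St Jeor (female): BMR = 10(95) + 6.25(148) − 5(27) − 161 = 950 + 925 − 135 − 161 = 1579 kcal/day.
TEE = 1579 × 1.15 = 1815.85 kcal/day.
With stress factor 1.2: 1815.85 × 1.2 = 2179.02 kcal/day.
Protein energy = 20% × 2179.02 = 435.804 kcal.
Protein = 435.804 ÷ 4 kcal/g = 108.951 g.

109 g/day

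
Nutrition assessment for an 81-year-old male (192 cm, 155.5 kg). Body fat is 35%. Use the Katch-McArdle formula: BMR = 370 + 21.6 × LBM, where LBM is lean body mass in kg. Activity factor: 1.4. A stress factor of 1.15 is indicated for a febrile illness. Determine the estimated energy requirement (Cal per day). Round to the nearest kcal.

4111 Cal per day

LBM = 155.5 × (1 − 0.35) = 101.075 kg. Katch-McArdle: BMR = 370 + 21.6 × 101.075 = 2553.22 kcal/day.
TEE = BMR × activity factor = 2553.22 × 1.4 = 3574.508 kcal/day.
Apply stress factor: 3574.508 × 1.15 = 4110.6842 kcal/day.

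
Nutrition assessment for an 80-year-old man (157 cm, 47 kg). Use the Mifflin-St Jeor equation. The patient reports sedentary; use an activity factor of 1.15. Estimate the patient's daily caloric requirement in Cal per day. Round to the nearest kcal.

1215 Cal per day

Mifflin-St Jeor (male): BMR = 10(47) + 6.25(157) − 5(80) + 5 = 470 + 981.25 − 400 + 5 = 1056.25 kcal/day.
TEE = BMR × activity factor = 1056.25 × 1.15 = 1214.6875 kcal/day.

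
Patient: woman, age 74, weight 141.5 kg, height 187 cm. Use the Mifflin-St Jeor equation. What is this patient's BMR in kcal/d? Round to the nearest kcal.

Mifflin-St Jeor (female): BMR = 10(141.5) + 6.25(187) − 5(74) − 161 = 1415 + 1168.75 − 370 − 161 = 2052.75 kcal/day.

2053 kcal/d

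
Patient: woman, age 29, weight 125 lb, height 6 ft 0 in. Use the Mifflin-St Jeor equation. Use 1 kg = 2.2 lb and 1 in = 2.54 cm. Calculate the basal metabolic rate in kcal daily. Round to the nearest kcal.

1405 kcal daily

Convert to metric: weight = 125 ÷ 2.2 = 56.8182 kg; height = (6×12 + 0) × 2.54 = 72 × 2.54 = 182.88 cm.
Mifflin-St Jeor (female): BMR = 10(56.8182) + 6.25(182.88) − 5(29) − 161 = 568.1818 + 1143 − 145 − 161 = 1405.1818 kcal/day.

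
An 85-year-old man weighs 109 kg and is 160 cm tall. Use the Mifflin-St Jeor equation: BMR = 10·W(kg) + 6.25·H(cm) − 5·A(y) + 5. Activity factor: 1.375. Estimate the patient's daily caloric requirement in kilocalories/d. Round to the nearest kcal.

2296 kilocalories/d

Mifflin-St Jeor (male): BMR = 10(109) + 6.25(160) − 5(85) + 5 = 1090 + 1000 − 425 + 5 = 1670 kcal/day.
TEE = BMR × activity factor = 1670 × 1.375 = 2296.25 kcal/day.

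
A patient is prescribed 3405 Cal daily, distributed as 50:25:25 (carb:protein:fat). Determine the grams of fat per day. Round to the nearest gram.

95 g/day

Fat energy = 25% × 3405 = 851.25 kcal.
At 9 kcal/g: 851.25 ÷ 9 = 94.5833 g.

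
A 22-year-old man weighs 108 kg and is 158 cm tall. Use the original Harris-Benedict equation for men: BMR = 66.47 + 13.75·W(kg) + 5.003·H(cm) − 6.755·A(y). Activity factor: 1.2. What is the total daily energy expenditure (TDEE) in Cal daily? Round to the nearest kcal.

Harris-Benedict: BMR = 66.47 + 13.75(108) + 5.003(158) − 6.755(22) = 2193.334 kcal/day.
TEE = BMR × activity factor = 2193.334 × 1.2 = 2632.0008 kcal/day.

2632 Cal daily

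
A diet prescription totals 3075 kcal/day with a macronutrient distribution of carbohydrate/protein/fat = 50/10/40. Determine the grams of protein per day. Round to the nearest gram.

Protein energy = 10% × 3075 = 307.5 kcal.
At 4 kcal/g: 307.5 ÷ 4 = 76.875 g.

77 g/day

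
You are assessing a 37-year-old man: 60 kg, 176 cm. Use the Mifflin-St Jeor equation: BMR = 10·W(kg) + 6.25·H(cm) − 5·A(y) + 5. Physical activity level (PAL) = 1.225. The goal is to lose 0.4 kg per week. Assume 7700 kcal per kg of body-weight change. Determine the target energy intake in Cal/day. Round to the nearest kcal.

1422 Cal/day

Mifflin-St Jeor (male): BMR = 10(60) + 6.25(176) − 5(37) + 5 = 600 + 1100 − 185 + 5 = 1520 kcal/day.
TEE = 1520 × 1.225 = 1862 kcal/day.
Required daily deficit = 0.4 × 7700 ÷ 7 = 440 kcal/day.
Target intake = 1862 − 440 = 1422 kcal/day.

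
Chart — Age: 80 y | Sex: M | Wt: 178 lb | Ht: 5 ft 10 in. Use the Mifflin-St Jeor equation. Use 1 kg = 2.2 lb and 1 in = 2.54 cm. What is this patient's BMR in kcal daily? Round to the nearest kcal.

1525 kcal daily

Convert to metric: weight = 178 ÷ 2.2 = 80.9091 kg; height = (5×12 + 10) × 2.54 = 70 × 2.54 = 177.8 cm.
Mifflin-St Jeor (male): BMR = 10(80.9091) + 6.25(177.8) − 5(80) + 5 = 809.0909 + 1111.25 − 400 + 5 = 1525.3409 kcal/day.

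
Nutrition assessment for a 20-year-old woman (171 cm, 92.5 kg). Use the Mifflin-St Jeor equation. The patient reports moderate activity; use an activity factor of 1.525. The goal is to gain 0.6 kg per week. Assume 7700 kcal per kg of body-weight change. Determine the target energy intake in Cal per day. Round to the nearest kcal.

3302 Cal per day

Mifflin-St Jeor (female): BMR = 10(92.5) + 6.25(171) − 5(20) − 161 = 925 + 1068.75 − 100 − 161 = 1732.75 kcal/day.
TEE = 1732.75 × 1.525 = 2642.4438 kcal/day.
Required daily surplus = 0.6 × 7700 ÷ 7 = 660 kcal/day.
Target intake = 2642.4438 + 660 = 3302.4438 kcal/day.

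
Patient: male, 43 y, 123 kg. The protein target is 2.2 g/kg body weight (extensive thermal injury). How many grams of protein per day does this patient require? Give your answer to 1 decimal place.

270.6 g/day

Protein = 2.2 g/kg × 123 kg = 270.6 g/day.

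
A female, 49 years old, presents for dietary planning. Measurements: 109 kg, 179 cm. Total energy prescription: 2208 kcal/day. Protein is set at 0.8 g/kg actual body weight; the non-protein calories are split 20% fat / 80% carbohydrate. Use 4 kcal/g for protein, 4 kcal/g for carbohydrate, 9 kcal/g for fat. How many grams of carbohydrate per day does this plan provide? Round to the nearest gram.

Protein = 0.8 × 109 = 87.2 g → 87.2 × 4 = 348.8 kcal.
Non-protein calories = 2208 − 348.8 = 1859.2 kcal.
Fat: 20% × 1859.2 = 371.84 kcal; carbohydrate: 1487.36 kcal.
Carbohydrate: 1487.36 kcal ÷ 4 kcal/g = 371.84 g.

372 g/day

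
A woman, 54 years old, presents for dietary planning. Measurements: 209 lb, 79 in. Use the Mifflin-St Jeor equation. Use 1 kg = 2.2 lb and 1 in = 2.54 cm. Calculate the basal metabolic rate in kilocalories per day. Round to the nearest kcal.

1773 kilocalories per day

Convert to metric: weight = 209 ÷ 2.2 = 95 kg; height = 79 × 2.54 = 200.66 cm.
Mifflin-St Jeor (female): BMR = 10(95) + 6.25(200.66) − 5(54) − 161 = 950 + 1254.125 − 270 − 161 = 1773.125 kcal/day.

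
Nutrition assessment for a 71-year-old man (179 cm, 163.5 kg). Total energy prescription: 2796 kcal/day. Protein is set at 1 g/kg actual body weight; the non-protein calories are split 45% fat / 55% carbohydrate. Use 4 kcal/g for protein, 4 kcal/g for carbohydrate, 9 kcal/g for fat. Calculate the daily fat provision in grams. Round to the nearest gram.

Protein = 1 × 163.5 = 163.5 g → 163.5 × 4 = 654 kcal.
Non-protein calories = 2796 − 654 = 2142 kcal.
Fat: 45% × 2142 = 963.9 kcal; carbohydrate: 1178.1 kcal.
Fat: 963.9 kcal ÷ 9 kcal/g = 107.1 g.

107 g/day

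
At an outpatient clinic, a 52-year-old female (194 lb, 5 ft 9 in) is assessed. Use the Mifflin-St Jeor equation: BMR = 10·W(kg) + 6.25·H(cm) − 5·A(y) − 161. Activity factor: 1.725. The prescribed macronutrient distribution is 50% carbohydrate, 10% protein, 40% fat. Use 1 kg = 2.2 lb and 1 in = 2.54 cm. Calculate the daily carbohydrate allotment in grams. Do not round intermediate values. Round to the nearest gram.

336 g/day

Convert to metric: weight = 194 ÷ 2.2 = 88.1818 kg; height = (5×12 + 9) × 2.54 = 69 × 2.54 = 175.26 cm.
Mifflin-St Jeor (female): BMR = 10(88.1818) + 6.25(175.26) − 5(52) − 161 = 881.8182 + 1095.375 − 260 − 161 = 1556.1932 kcal/day.
TEE = 1556.1932 × 1.725 = 2684.4332 kcal/day.
Carbohydrate energy = 50% × 2684.4332 = 1342.2166 kcal.
Carbohydrate = 1342.2166 ÷ 4 kcal/g = 335.5542 g.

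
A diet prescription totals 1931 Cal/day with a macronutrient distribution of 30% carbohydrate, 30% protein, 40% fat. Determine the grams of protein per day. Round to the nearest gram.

145 g/day

Protein energy = 30% × 1931 = 579.3 kcal.
At 4 kcal/g: 579.3 ÷ 4 = 144.825 g.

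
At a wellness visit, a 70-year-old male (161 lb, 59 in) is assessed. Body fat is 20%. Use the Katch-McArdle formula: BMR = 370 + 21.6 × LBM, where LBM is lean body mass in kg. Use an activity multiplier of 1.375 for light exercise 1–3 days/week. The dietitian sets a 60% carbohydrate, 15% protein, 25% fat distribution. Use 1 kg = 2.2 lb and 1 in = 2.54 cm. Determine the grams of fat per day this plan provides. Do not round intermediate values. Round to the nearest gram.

Convert to metric: weight = 161 ÷ 2.2 = 73.1818 kg; height = 59 × 2.54 = 149.86 cm.
LBM = 73.1818 × (1 − 0.2) = 58.5455 kg. Katch-McArdle: BMR = 370 + 21.6 × 58.5455 = 1634.5818 kcal/day.
TEE = 1634.5818 × 1.375 = 2247.55 kcal/day.
Fat energy = 25% × 2247.55 = 561.8875 kcal.
Fat = 561.8875 ÷ 9 kcal/g = 62.4319 g.

62 g/day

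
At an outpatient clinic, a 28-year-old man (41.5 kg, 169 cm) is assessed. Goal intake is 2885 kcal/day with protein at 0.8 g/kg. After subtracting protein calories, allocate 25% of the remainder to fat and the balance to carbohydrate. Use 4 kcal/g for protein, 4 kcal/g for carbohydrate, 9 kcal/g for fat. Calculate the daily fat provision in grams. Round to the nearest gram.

Protein = 0.8 × 41.5 = 33.2 g → 33.2 × 4 = 132.8 kcal.
Non-protein calories = 2885 − 132.8 = 2752.2 kcal.
Fat: 25% × 2752.2 = 688.05 kcal; carbohydrate: 2064.15 kcal.
Fat: 688.05 kcal ÷ 9 kcal/g = 76.45 g.

76 g/day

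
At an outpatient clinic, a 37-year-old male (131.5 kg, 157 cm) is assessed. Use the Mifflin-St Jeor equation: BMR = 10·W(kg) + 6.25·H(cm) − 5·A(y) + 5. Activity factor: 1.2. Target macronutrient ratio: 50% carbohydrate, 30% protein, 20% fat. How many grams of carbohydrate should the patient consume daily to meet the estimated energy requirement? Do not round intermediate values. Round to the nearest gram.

317 g/day

Mifflin-St Jeor (male): BMR = 10(131.5) + 6.25(157) − 5(37) + 5 = 1315 + 981.25 − 185 + 5 = 2116.25 kcal/day.
TEE = 2116.25 × 1.2 = 2539.5 kcal/day.
Carbohydrate energy = 50% × 2539.5 = 1269.75 kcal.
Carbohydrate = 1269.75 ÷ 4 kcal/g = 317.4375 g.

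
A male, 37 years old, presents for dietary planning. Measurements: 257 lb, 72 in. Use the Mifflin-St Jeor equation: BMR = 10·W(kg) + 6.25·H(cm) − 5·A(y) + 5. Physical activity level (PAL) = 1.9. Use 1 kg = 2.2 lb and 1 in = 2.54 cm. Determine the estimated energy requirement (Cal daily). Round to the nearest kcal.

Convert to metric: weight = 257 ÷ 2.2 = 116.8182 kg; height = 72 × 2.54 = 182.88 cm.
Mifflin-St Jeor (male): BMR = 10(116.8182) + 6.25(182.88) − 5(37) + 5 = 1168.1818 + 1143 − 185 + 5 = 2131.1818 kcal/day.
TEE = BMR × activity factor = 2131.1818 × 1.9 = 4049.2455 kcal/day.

4049 Cal daily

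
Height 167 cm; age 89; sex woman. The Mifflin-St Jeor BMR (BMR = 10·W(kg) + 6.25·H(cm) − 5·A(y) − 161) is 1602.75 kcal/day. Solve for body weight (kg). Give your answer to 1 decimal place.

116.5 kg

1602.75 = 10·W + 6.25(167) − 5(89) − 161
10·W = 1602.75 − 437.75 = 1165, so W = 116.5 kg.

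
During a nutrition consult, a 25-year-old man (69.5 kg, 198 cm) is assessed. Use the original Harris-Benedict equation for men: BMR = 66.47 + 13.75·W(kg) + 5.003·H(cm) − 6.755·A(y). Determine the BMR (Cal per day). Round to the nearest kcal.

Harris-Benedict: BMR = 66.47 + 13.75(69.5) + 5.003(198) − 6.755(25) = 1843.814 kcal/day.

1844 Cal per day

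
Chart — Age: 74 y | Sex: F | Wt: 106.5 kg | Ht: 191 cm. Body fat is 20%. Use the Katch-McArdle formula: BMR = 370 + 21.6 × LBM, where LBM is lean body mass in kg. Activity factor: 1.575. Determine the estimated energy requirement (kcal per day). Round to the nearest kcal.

3481 kcal per day

LBM = 106.5 × (1 − 0.2) = 85.2 kg. Katch-McArdle: BMR = 370 + 21.6 × 85.2 = 2210.32 kcal/day.
TEE = BMR × activity factor = 2210.32 × 1.575 = 3481.254 kcal/day.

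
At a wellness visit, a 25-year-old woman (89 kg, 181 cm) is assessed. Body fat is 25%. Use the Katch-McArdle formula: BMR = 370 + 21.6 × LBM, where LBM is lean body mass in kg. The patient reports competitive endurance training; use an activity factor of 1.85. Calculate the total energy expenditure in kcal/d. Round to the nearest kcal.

LBM = 89 × (1 − 0.25) = 66.75 kg. Katch-McArdle: BMR = 370 + 21.6 × 66.75 = 1811.8 kcal/day.
TEE = BMR × activity factor = 1811.8 × 1.85 = 3351.83 kcal/day.

3352 kcal/d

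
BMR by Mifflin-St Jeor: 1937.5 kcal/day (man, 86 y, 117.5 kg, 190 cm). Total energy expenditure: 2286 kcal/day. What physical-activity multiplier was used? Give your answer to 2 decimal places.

1.18

Activity factor = TEE ÷ BMR = 2286 ÷ 1937.5 = 1.18.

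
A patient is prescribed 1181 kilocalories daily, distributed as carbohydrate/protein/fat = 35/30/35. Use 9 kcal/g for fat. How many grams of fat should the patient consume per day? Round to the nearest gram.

46 g/day

Fat energy = 35% × 1181 = 413.35 kcal.
At 9 kcal/g: 413.35 ÷ 9 = 45.9278 g.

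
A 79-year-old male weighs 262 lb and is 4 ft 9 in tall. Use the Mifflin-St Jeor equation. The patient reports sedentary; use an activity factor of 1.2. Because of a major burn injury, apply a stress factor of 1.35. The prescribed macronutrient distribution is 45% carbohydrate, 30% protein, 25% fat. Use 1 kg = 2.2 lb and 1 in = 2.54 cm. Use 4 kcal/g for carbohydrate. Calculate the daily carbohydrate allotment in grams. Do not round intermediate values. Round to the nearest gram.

Convert to metric: weight = 262 ÷ 2.2 = 119.0909 kg; height = (4×12 + 9) × 2.54 = 57 × 2.54 = 144.78 cm.
Mifflin-St Jeor (male): BMR = 10(119.0909) + 6.25(144.78) − 5(79) + 5 = 1190.9091 + 904.875 − 395 + 5 = 1705.7841 kcal/day.
TEE = 1705.7841 × 1.2 = 2046.9409 kcal/day.
With stress factor 1.35: 2046.9409 × 1.35 = 2763.3702 kcal/day.
Carbohydrate energy = 45% × 2763.3702 = 1243.5166 kcal.
Carbohydrate = 1243.5166 ÷ 4 kcal/g = 310.8792 g.

311 g/day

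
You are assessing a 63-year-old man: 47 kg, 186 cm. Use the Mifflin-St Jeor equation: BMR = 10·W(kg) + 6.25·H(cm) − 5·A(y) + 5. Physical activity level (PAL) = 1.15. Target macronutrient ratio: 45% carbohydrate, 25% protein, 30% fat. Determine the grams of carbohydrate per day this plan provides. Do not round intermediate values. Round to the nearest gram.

Mifflin-St Jeor (male): BMR = 10(47) + 6.25(186) − 5(63) + 5 = 470 + 1162.5 − 315 + 5 = 1322.5 kcal/day.
TEE = 1322.5 × 1.15 = 1520.875 kcal/day.
Carbohydrate energy = 45% × 1520.875 = 684.3938 kcal.
Carbohydrate = 684.3938 ÷ 4 kcal/g = 171.0984 g.

171 g/day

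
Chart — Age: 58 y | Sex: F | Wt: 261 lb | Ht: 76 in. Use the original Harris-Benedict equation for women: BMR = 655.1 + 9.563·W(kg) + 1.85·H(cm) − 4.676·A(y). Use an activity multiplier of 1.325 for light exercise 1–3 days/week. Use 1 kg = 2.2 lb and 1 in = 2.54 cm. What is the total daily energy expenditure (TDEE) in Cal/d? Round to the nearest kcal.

2485 Cal/d

Convert to metric: weight = 261 ÷ 2.2 = 118.6364 kg; height = 76 × 2.54 = 193.04 cm.
Harris-Benedict: BMR = 655.1 + 9.563(118.6364) + 1.85(193.04) − 4.676(58) = 1875.5355 kcal/day.
TEE = BMR × activity factor = 1875.5355 × 1.325 = 2485.0846 kcal/day.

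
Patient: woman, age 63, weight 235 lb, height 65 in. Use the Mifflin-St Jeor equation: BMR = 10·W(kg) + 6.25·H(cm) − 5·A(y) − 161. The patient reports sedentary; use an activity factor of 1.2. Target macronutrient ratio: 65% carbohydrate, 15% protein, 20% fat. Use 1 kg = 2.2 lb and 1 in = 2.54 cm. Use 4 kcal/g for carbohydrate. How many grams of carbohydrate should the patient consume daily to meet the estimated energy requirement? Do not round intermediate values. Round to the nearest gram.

317 g/day

Convert to metric: weight = 235 ÷ 2.2 = 106.8182 kg; height = 65 × 2.54 = 165.1 cm.
Mifflin-St Jeor (female): BMR = 10(106.8182) + 6.25(165.1) − 5(63) − 161 = 1068.1818 + 1031.875 − 315 − 161 = 1624.0568 kcal/day.
TEE = 1624.0568 × 1.2 = 1948.8682 kcal/day.
Carbohydrate energy = 65% × 1948.8682 = 1266.7643 kcal.
Carbohydrate = 1266.7643 ÷ 4 kcal/g = 316.6911 g.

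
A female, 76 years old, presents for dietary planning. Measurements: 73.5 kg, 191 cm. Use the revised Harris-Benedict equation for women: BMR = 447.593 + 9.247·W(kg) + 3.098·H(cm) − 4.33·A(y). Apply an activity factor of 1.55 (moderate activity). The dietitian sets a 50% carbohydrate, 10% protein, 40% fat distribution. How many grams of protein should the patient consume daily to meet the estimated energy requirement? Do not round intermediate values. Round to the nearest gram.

54 g/day

Harris-Benedict: BMR = 447.593 + 9.247(73.5) + 3.098(191) − 4.33(76) = 1389.8855 kcal/day.
TEE = 1389.8855 × 1.55 = 2154.3225 kcal/day.
Protein energy = 10% × 2154.3225 = 215.4323 kcal.
Protein = 215.4323 ÷ 4 kcal/g = 53.8581 g.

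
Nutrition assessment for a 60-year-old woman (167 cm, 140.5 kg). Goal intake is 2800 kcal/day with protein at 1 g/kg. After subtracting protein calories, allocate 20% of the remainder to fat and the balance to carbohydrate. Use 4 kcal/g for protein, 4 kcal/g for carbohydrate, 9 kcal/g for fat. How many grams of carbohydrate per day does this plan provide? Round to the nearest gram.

Protein = 1 × 140.5 = 140.5 g → 140.5 × 4 = 562 kcal.
Non-protein calories = 2800 − 562 = 2238 kcal.
Fat: 20% × 2238 = 447.6 kcal; carbohydrate: 1790.4 kcal.
Carbohydrate: 1790.4 kcal ÷ 4 kcal/g = 447.6 g.

448 g/day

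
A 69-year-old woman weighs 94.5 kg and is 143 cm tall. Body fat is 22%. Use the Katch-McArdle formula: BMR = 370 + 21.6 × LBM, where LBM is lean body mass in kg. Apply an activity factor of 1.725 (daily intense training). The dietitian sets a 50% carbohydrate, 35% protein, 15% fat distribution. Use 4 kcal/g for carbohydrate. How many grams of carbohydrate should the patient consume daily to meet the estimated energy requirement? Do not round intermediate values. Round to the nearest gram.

423 g/day

LBM = 94.5 × (1 − 0.22) = 73.71 kg. Katch-McArdle: BMR = 370 + 21.6 × 73.71 = 1962.136 kcal/day.
TEE = 1962.136 × 1.725 = 3384.6846 kcal/day.
Carbohydrate energy = 50% × 3384.6846 = 1692.3423 kcal.
Carbohydrate = 1692.3423 ÷ 4 kcal/g = 423.0856 g.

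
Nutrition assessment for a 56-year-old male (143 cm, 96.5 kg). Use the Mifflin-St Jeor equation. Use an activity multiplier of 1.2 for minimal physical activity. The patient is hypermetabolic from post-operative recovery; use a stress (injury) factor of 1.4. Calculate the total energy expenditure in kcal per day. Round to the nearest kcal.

2661 kcal per day

Mifflin-St Jeor (male): BMR = 10(96.5) + 6.25(143) − 5(56) + 5 = 965 + 893.75 − 280 + 5 = 1583.75 kcal/day.
TEE = BMR × activity factor = 1583.75 × 1.2 = 1900.5 kcal/day.
Apply stress factor: 1900.5 × 1.4 = 2660.7 kcal/day.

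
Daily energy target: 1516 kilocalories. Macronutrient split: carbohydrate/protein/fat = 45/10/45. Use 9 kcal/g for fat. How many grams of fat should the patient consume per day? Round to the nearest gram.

76 g/day

Fat energy = 45% × 1516 = 682.2 kcal.
At 9 kcal/g: 682.2 ÷ 9 = 75.8 g.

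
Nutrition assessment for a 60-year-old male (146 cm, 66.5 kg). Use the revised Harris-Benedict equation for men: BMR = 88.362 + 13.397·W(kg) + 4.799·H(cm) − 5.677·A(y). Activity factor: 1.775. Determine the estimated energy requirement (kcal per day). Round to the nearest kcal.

Harris-Benedict: BMR = 88.362 + 13.397(66.5) + 4.799(146) − 5.677(60) = 1339.2965 kcal/day.
TEE = BMR × activity factor = 1339.2965 × 1.775 = 2377.2513 kcal/day.

2377 kcal per day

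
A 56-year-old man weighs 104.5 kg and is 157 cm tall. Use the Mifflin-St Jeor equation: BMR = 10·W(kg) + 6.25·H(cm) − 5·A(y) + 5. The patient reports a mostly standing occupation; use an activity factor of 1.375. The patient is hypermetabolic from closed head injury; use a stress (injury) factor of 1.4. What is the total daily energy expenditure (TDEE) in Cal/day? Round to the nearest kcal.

3371 Cal/day

Mifflin-St Jeor (male): BMR = 10(104.5) + 6.25(157) − 5(56) + 5 = 1045 + 981.25 − 280 + 5 = 1751.25 kcal/day.
TEE = BMR × activity factor = 1751.25 × 1.375 = 2407.9688 kcal/day.
Apply stress factor: 2407.9688 × 1.4 = 3371.1563 kcal/day.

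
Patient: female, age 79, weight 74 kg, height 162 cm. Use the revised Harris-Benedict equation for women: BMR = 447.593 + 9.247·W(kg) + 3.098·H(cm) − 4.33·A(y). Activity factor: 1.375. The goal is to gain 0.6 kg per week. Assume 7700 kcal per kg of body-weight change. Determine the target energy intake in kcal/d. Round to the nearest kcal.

2436 kcal/d

Harris-Benedict: BMR = 447.593 + 9.247(74) + 3.098(162) − 4.33(79) = 1291.677 kcal/day.
TEE = 1291.677 × 1.375 = 1776.0559 kcal/day.
Required daily surplus = 0.6 × 7700 ÷ 7 = 660 kcal/day.
Target intake = 1776.0559 + 660 = 2436.0559 kcal/day.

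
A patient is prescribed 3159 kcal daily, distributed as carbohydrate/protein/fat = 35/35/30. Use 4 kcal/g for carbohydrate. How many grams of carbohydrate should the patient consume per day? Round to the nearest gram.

Carbohydrate energy = 35% × 3159 = 1105.65 kcal.
At 4 kcal/g: 1105.65 ÷ 4 = 276.4125 g.

276 g/day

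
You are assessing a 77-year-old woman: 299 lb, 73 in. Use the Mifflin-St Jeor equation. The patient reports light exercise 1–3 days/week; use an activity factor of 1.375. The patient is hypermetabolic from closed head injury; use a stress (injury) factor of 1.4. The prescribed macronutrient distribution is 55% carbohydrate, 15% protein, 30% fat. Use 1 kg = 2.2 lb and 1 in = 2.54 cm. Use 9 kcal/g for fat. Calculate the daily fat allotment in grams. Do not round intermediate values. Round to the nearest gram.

Convert to metric: weight = 299 ÷ 2.2 = 135.9091 kg; height = 73 × 2.54 = 185.42 cm.
Mifflin-St Jeor (female): BMR = 10(135.9091) + 6.25(185.42) − 5(77) − 161 = 1359.0909 + 1158.875 − 385 − 161 = 1971.9659 kcal/day.
TEE = 1971.9659 × 1.375 = 2711.4531 kcal/day.
With stress factor 1.4: 2711.4531 × 1.4 = 3796.0344 kcal/day.
Fat energy = 30% × 3796.0344 = 1138.8103 kcal.
Fat = 1138.8103 ÷ 9 kcal/g = 126.5345 g.

127 g/day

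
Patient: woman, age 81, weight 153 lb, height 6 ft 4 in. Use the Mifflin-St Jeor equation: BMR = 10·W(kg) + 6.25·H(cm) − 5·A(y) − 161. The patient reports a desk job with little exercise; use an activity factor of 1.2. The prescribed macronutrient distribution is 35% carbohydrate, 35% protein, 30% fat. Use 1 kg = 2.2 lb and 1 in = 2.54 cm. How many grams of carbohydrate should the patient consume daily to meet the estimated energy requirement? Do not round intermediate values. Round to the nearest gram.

140 g/day

Convert to metric: weight = 153 ÷ 2.2 = 69.5455 kg; height = (6×12 + 4) × 2.54 = 76 × 2.54 = 193.04 cm.
Mifflin-St Jeor (female): BMR = 10(69.5455) + 6.25(193.04) − 5(81) − 161 = 695.4545 + 1206.5 − 405 − 161 = 1335.9545 kcal/day.
TEE = 1335.9545 × 1.2 = 1603.1455 kcal/day.
Carbohydrate energy = 35% × 1603.1455 = 561.1009 kcal.
Carbohydrate = 561.1009 ÷ 4 kcal/g = 140.2752 g.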